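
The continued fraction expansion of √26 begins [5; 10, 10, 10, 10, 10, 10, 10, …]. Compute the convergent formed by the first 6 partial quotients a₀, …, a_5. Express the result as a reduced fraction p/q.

530451/104030

Use the convergent recurrence hₖ = aₖ·hₖ₋₁ + hₖ₋₂ (and likewise for the denominators kₖ):
a_0 = 5: 5/1
a_1 = 10: 51/10
a_2 = 10: 515/101
a_3 = 10: 5201/1020
a_4 = 10: 52525/10301
a_5 = 10: 530451/104030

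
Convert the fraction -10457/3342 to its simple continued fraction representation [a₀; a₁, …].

[-4; 1, 6, 1, 3, 15, 7]

-10457 = -4·3342 + 2911, so a_0 = -4
3342 = 1·2911 + 431, so a_1 = 1
2911 = 6·431 + 325, so a_2 = 6
431 = 1·325 + 106, so a_3 = 1
325 = 3·106 + 7, so a_4 = 3
106 = 15·7 + 1, so a_5 = 15
7 = 7·1 + 0, so a_6 = 7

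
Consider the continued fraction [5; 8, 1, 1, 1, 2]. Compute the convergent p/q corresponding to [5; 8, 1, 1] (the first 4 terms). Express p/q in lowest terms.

Start with 1.
1 + 1/(1/1) = 1 + 1/1 = 2/1
8 + 1/(2/1) = 8 + 1/2 = 17/2
5 + 1/(17/2) = 5 + 2/17 = 87/17

87/17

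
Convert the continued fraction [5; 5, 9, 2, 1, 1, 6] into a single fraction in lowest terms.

a_0 = 5: 5/1
a_1 = 5: 26/5
a_2 = 9: 239/46
a_3 = 2: 504/97
a_4 = 1: 743/143
a_5 = 1: 1247/240
a_6 = 6: 8225/1583

8225/1583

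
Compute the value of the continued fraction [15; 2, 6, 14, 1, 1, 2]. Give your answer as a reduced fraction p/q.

a_0 = 15: 15/1
a_1 = 2: 31/2
a_2 = 6: 201/13
a_3 = 14: 2845/184
a_4 = 1: 3046/197
a_5 = 1: 5891/381
a_6 = 2: 14828/959

14828/959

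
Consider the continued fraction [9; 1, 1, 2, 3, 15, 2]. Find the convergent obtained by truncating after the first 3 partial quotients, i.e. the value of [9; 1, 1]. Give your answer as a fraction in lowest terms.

Start with 1.
1 + 1/(1/1) = 1 + 1/1 = 2/1
9 + 1/(2/1) = 9 + 1/2 = 19/2

19/2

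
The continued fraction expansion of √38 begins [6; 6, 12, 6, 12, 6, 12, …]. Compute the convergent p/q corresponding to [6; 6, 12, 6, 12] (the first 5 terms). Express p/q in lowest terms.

Start with 12.
6 + 1/(12/1) = 6 + 1/12 = 73/12
12 + 1/(73/12) = 12 + 12/73 = 888/73
6 + 1/(888/73) = 6 + 73/888 = 5401/888
6 + 1/(5401/888) = 6 + 888/5401 = 33294/5401

33294/5401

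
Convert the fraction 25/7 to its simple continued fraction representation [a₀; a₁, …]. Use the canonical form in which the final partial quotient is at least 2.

Run the Euclidean algorithm, recording each quotient:
25 ÷ 7 → quotient 3, remainder 4
7 ÷ 4 → quotient 1, remainder 3
4 ÷ 3 → quotient 1, remainder 1
3 ÷ 1 → quotient 3, remainder 0

[3; 1, 1, 3]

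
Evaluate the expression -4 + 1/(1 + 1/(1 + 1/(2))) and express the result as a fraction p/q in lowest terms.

-17/5

a_0 = -4: -4/1
a_1 = 1: -3/1
a_2 = 1: -7/2
a_3 = 2: -17/5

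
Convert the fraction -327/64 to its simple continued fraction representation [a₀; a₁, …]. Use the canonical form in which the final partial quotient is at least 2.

[-6; 1, 8, 7]

-327 = -6·64 + 57, so a_0 = -6
64 = 1·57 + 7, so a_1 = 1
57 = 8·7 + 1, so a_2 = 8
7 = 7·1 + 0, so a_3 = 7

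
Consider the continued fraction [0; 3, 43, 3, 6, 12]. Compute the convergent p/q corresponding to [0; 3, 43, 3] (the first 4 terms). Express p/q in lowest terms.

Use the convergent recurrence hₖ = aₖ·hₖ₋₁ + hₖ₋₂ (and likewise for the denominators kₖ):
a_0 = 0: 0/1
a_1 = 3: 1/3
a_2 = 43: 43/130
a_3 = 3: 130/393

130/393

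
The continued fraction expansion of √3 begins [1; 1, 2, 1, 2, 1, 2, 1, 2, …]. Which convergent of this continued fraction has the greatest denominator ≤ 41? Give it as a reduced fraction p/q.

71/41

a_0 = 1: 1/1  (≤ bound)
a_1 = 1: 2/1  (≤ bound)
a_2 = 2: 5/3  (≤ bound)
a_3 = 1: 7/4  (≤ bound)
a_4 = 2: 19/11  (≤ bound)
a_5 = 1: 26/15  (≤ bound)
a_6 = 2: 71/41  (≤ bound)
a_7 = 1: 97/56  (> 41, stop)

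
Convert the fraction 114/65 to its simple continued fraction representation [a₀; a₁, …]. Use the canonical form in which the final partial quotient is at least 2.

[1; 1, 3, 16]

⌊114/65⌋ = 1, remainder 49
⌊65/49⌋ = 1, remainder 16
⌊49/16⌋ = 3, remainder 1
⌊16/1⌋ = 16, remainder 0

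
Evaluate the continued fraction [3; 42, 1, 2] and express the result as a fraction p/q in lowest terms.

Start with 2.
1 + 1/(2/1) = 1 + 1/2 = 3/2
42 + 1/(3/2) = 42 + 2/3 = 128/3
3 + 1/(128/3) = 3 + 3/128 = 387/128

387/128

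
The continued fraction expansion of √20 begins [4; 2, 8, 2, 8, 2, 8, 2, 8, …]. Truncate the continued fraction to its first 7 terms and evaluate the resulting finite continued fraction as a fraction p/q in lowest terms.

24476/5473

a_0 = 4: 4/1
a_1 = 2: 9/2
a_2 = 8: 76/17
a_3 = 2: 161/36
a_4 = 8: 1364/305
a_5 = 2: 2889/646
a_6 = 8: 24476/5473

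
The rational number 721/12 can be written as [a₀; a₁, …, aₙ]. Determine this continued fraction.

[60; 12]

Run the Euclidean algorithm, recording each quotient:
721 = 60·12 + 1, so a_0 = 60
12 = 12·1 + 0, so a_1 = 12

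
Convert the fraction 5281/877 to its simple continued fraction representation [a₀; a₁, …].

⌊5281/877⌋ = 6, remainder 19
⌊877/19⌋ = 46, remainder 3
⌊19/3⌋ = 6, remainder 1
⌊3/1⌋ = 3, remainder 0

[6; 46, 6, 3]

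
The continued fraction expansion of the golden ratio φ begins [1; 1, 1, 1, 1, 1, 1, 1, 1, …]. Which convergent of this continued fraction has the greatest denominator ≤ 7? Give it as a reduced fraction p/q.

8/5

a_0 = 1: 1/1  (≤ bound)
a_1 = 1: 2/1  (≤ bound)
a_2 = 1: 3/2  (≤ bound)
a_3 = 1: 5/3  (≤ bound)
a_4 = 1: 8/5  (≤ bound)
a_5 = 1: 13/8  (> 7, stop)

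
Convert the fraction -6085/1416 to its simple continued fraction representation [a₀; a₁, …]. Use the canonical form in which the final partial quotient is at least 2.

[-5; 1, 2, 2, 1, 3, 38]

Run the Euclidean algorithm, recording each quotient:
-6085 ÷ 1416 → quotient -5, remainder 995
1416 ÷ 995 → quotient 1, remainder 421
995 ÷ 421 → quotient 2, remainder 153
421 ÷ 153 → quotient 2, remainder 115
153 ÷ 115 → quotient 1, remainder 38
115 ÷ 38 → quotient 3, remainder 1
38 ÷ 1 → quotient 38, remainder 0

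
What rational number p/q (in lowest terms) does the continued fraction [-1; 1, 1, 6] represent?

Start with 6.
1 + 1/(6/1) = 1 + 1/6 = 7/6
1 + 1/(7/6) = 1 + 6/7 = 13/7
-1 + 1/(13/7) = -1 + 7/13 = -6/13

-6/13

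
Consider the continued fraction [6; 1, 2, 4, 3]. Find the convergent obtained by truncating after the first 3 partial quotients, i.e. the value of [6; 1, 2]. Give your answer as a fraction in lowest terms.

Use the convergent recurrence hₖ = aₖ·hₖ₋₁ + hₖ₋₂ (and likewise for the denominators kₖ):
a_0 = 6: 6/1
a_1 = 1: 7/1
a_2 = 2: 20/3

20/3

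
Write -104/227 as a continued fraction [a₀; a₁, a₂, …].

[-1; 1, 1, 5, 2, 9]

⌊-104/227⌋ = -1, remainder 123
⌊227/123⌋ = 1, remainder 104
⌊123/104⌋ = 1, remainder 19
⌊104/19⌋ = 5, remainder 9
⌊19/9⌋ = 2, remainder 1
⌊9/1⌋ = 9, remainder 0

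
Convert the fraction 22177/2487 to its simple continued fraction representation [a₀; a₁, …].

22177 ÷ 2487 → quotient 8, remainder 2281
2487 ÷ 2281 → quotient 1, remainder 206
2281 ÷ 206 → quotient 11, remainder 15
206 ÷ 15 → quotient 13, remainder 11
15 ÷ 11 → quotient 1, remainder 4
11 ÷ 4 → quotient 2, remainder 3
4 ÷ 3 → quotient 1, remainder 1
3 ÷ 1 → quotient 3, remainder 0

[8; 1, 11, 13, 1, 2, 1, 3]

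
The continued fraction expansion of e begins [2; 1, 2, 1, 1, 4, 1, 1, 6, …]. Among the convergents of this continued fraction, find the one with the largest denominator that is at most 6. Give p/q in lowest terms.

List convergents until the denominator exceeds the bound:
a_0 = 2: 2/1  (≤ bound)
a_1 = 1: 3/1  (≤ bound)
a_2 = 2: 8/3  (≤ bound)
a_3 = 1: 11/4  (≤ bound)
a_4 = 1: 19/7  (> 6, stop)

11/4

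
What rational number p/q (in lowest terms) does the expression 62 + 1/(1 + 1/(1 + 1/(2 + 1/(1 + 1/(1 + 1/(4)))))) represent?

3442/55

Build up convergents one term at a time:
a_0 = 62: 62/1
a_1 = 1: 63/1
a_2 = 1: 125/2
a_3 = 2: 313/5
a_4 = 1: 438/7
a_5 = 1: 751/12
a_6 = 4: 3442/55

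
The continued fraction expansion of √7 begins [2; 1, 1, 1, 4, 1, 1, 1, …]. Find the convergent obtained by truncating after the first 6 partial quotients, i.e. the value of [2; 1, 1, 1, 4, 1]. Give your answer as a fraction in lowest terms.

45/17

Compute successive convergents:
a_0 = 2: 2/1
a_1 = 1: 3/1
a_2 = 1: 5/2
a_3 = 1: 8/3
a_4 = 4: 37/14
a_5 = 1: 45/17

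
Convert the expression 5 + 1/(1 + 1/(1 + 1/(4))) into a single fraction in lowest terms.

Start with 4.
1 + 1/(4/1) = 1 + 1/4 = 5/4
1 + 1/(5/4) = 1 + 4/5 = 9/5
5 + 1/(9/5) = 5 + 5/9 = 50/9

50/9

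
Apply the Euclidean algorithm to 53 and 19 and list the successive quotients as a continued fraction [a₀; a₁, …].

[2; 1, 3, 1, 3]

53 ÷ 19 → quotient 2, remainder 15
19 ÷ 15 → quotient 1, remainder 4
15 ÷ 4 → quotient 3, remainder 3
4 ÷ 3 → quotient 1, remainder 1
3 ÷ 1 → quotient 3, remainder 0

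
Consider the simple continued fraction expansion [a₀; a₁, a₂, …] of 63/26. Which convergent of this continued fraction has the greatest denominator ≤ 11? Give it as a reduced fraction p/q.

17/7

a_0 = 2: 2/1  (≤ bound)
a_1 = 2: 5/2  (≤ bound)
a_2 = 2: 12/5  (≤ bound)
a_3 = 1: 17/7  (≤ bound)
a_4 = 3: 63/26  (> 11, stop)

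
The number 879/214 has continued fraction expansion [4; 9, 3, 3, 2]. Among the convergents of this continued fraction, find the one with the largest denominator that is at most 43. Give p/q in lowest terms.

115/28

a_0 = 4: 4/1  (≤ bound)
a_1 = 9: 37/9  (≤ bound)
a_2 = 3: 115/28  (≤ bound)
a_3 = 3: 382/93  (> 43, stop)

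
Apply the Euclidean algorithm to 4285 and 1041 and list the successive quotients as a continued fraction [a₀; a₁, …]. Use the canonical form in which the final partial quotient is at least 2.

[4; 8, 1, 1, 1, 1, 11, 2]

Apply division with remainder until the remainder is 0:
⌊4285/1041⌋ = 4, remainder 121
⌊1041/121⌋ = 8, remainder 73
⌊121/73⌋ = 1, remainder 48
⌊73/48⌋ = 1, remainder 25
⌊48/25⌋ = 1, remainder 23
⌊25/23⌋ = 1, remainder 2
⌊23/2⌋ = 11, remainder 1
⌊2/1⌋ = 2, remainder 0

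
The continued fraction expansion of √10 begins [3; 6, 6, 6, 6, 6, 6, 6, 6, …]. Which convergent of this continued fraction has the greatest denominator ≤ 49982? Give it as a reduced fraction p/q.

a_0 = 3: 3/1  (≤ bound)
a_1 = 6: 19/6  (≤ bound)
a_2 = 6: 117/37  (≤ bound)
a_3 = 6: 721/228  (≤ bound)
a_4 = 6: 4443/1405  (≤ bound)
a_5 = 6: 27379/8658  (≤ bound)
a_6 = 6: 168717/53353  (> 49982, stop)

27379/8658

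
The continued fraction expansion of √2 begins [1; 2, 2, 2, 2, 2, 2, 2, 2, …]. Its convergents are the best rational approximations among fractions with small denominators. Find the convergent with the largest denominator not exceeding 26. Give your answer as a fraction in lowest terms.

17/12

a_0 = 1: 1/1  (≤ bound)
a_1 = 2: 3/2  (≤ bound)
a_2 = 2: 7/5  (≤ bound)
a_3 = 2: 17/12  (≤ bound)
a_4 = 2: 41/29  (> 26, stop)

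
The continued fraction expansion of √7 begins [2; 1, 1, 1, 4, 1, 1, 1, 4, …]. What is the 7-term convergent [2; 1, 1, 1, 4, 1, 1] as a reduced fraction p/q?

Use the convergent recurrence hₖ = aₖ·hₖ₋₁ + hₖ₋₂ (and likewise for the denominators kₖ):
a_0 = 2: 2/1
a_1 = 1: 3/1
a_2 = 1: 5/2
a_3 = 1: 8/3
a_4 = 4: 37/14
a_5 = 1: 45/17
a_6 = 1: 82/31

82/31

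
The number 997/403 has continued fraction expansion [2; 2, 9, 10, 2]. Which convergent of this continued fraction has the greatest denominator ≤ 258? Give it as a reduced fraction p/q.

475/192

List convergents until the denominator exceeds the bound:
a_0 = 2: 2/1  (≤ bound)
a_1 = 2: 5/2  (≤ bound)
a_2 = 9: 47/19  (≤ bound)
a_3 = 10: 475/192  (≤ bound)
a_4 = 2: 997/403  (> 258, stop)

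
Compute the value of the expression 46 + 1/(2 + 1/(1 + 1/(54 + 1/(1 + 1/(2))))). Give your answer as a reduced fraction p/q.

Collapse the nested fraction from the inside out:
Start with 2.
1 + 1/(2/1) = 1 + 1/2 = 3/2
54 + 1/(3/2) = 54 + 2/3 = 164/3
1 + 1/(164/3) = 1 + 3/164 = 167/164
2 + 1/(167/164) = 2 + 164/167 = 498/167
46 + 1/(498/167) = 46 + 167/498 = 23075/498

23075/498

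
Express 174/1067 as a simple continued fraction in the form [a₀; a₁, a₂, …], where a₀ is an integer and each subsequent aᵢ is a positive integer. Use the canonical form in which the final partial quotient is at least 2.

[0; 6, 7, 1, 1, 3, 3]

⌊174/1067⌋ = 0, remainder 174
⌊1067/174⌋ = 6, remainder 23
⌊174/23⌋ = 7, remainder 13
⌊23/13⌋ = 1, remainder 10
⌊13/10⌋ = 1, remainder 3
⌊10/3⌋ = 3, remainder 1
⌊3/1⌋ = 3, remainder 0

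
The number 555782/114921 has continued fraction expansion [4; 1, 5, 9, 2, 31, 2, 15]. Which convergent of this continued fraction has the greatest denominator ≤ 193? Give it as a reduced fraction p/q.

a_0 = 4: 4/1  (≤ bound)
a_1 = 1: 5/1  (≤ bound)
a_2 = 5: 29/6  (≤ bound)
a_3 = 9: 266/55  (≤ bound)
a_4 = 2: 561/116  (≤ bound)
a_5 = 31: 17657/3651  (> 193, stop)

561/116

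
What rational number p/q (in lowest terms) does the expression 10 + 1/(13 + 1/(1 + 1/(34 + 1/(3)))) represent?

14916/1481

Start with 3.
34 + 1/(3/1) = 34 + 1/3 = 103/3
1 + 1/(103/3) = 1 + 3/103 = 106/103
13 + 1/(106/103) = 13 + 103/106 = 1481/106
10 + 1/(1481/106) = 10 + 106/1481 = 14916/1481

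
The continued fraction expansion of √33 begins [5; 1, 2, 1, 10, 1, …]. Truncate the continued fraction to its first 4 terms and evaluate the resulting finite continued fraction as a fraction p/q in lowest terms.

23/4

Starting at the tail and folding back:
Start with 1.
2 + 1/(1/1) = 2 + 1/1 = 3/1
1 + 1/(3/1) = 1 + 1/3 = 4/3
5 + 1/(4/3) = 5 + 3/4 = 23/4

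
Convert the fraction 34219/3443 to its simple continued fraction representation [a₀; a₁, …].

[9; 1, 15, 3, 6, 1, 2, 3]

⌊34219/3443⌋ = 9, remainder 3232
⌊3443/3232⌋ = 1, remainder 211
⌊3232/211⌋ = 15, remainder 67
⌊211/67⌋ = 3, remainder 10
⌊67/10⌋ = 6, remainder 7
⌊10/7⌋ = 1, remainder 3
⌊7/3⌋ = 2, remainder 1
⌊3/1⌋ = 3, remainder 0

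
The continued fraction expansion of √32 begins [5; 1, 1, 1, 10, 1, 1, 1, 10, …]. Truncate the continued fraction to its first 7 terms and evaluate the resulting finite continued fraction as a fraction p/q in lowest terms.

379/67

Use the convergent recurrence hₖ = aₖ·hₖ₋₁ + hₖ₋₂ (and likewise for the denominators kₖ):
a_0 = 5: 5/1
a_1 = 1: 6/1
a_2 = 1: 11/2
a_3 = 1: 17/3
a_4 = 10: 181/32
a_5 = 1: 198/35
a_6 = 1: 379/67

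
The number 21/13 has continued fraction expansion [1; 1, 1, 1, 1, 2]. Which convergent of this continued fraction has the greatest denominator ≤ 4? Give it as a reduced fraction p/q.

List convergents until the denominator exceeds the bound:
a_0 = 1: 1/1  (≤ bound)
a_1 = 1: 2/1  (≤ bound)
a_2 = 1: 3/2  (≤ bound)
a_3 = 1: 5/3  (≤ bound)
a_4 = 1: 8/5  (> 4, stop)

5/3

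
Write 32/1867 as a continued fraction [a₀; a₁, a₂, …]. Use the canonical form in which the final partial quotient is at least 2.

Apply division with remainder until the remainder is 0:
⌊32/1867⌋ = 0, remainder 32
⌊1867/32⌋ = 58, remainder 11
⌊32/11⌋ = 2, remainder 10
⌊11/10⌋ = 1, remainder 1
⌊10/1⌋ = 10, remainder 0

[0; 58, 2, 1, 10]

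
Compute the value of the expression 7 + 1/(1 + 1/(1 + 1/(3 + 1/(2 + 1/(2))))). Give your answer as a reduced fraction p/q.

Start with 2.
2 + 1/(2/1) = 2 + 1/2 = 5/2
3 + 1/(5/2) = 3 + 2/5 = 17/5
1 + 1/(17/5) = 1 + 5/17 = 22/17
1 + 1/(22/17) = 1 + 17/22 = 39/22
7 + 1/(39/22) = 7 + 22/39 = 295/39

295/39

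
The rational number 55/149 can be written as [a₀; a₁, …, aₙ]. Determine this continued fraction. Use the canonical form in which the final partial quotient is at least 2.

55 ÷ 149 → quotient 0, remainder 55
149 ÷ 55 → quotient 2, remainder 39
55 ÷ 39 → quotient 1, remainder 16
39 ÷ 16 → quotient 2, remainder 7
16 ÷ 7 → quotient 2, remainder 2
7 ÷ 2 → quotient 3, remainder 1
2 ÷ 1 → quotient 2, remainder 0

[0; 2, 1, 2, 2, 3, 2]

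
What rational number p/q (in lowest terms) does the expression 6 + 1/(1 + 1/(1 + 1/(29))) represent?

384/59

a_0 = 6: 6/1
a_1 = 1: 7/1
a_2 = 1: 13/2
a_3 = 29: 384/59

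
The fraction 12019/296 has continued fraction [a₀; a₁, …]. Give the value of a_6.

1

⌊12019/296⌋ = 40, remainder 179
⌊296/179⌋ = 1, remainder 117
⌊179/117⌋ = 1, remainder 62
⌊117/62⌋ = 1, remainder 55
⌊62/55⌋ = 1, remainder 7
⌊55/7⌋ = 7, remainder 6
⌊7/6⌋ = 1, remainder 1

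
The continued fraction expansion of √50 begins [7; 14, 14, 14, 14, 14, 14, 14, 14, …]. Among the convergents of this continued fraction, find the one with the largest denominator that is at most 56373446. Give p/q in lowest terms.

List convergents until the denominator exceeds the bound:
a_0 = 7: 7/1  (≤ bound)
a_1 = 14: 99/14  (≤ bound)
a_2 = 14: 1393/197  (≤ bound)
a_3 = 14: 19601/2772  (≤ bound)
a_4 = 14: 275807/39005  (≤ bound)
a_5 = 14: 3880899/548842  (≤ bound)
a_6 = 14: 54608393/7722793  (≤ bound)
a_7 = 14: 768398401/108667944  (> 56373446, stop)

54608393/7722793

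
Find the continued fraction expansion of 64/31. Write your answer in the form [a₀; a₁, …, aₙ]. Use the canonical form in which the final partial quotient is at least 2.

Apply division with remainder until the remainder is 0:
64 ÷ 31 → quotient 2, remainder 2
31 ÷ 2 → quotient 15, remainder 1
2 ÷ 1 → quotient 2, remainder 0

[2; 15, 2]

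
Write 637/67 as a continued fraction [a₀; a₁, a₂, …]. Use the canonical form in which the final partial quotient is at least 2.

637 ÷ 67 → quotient 9, remainder 34
67 ÷ 34 → quotient 1, remainder 33
34 ÷ 33 → quotient 1, remainder 1
33 ÷ 1 → quotient 33, remainder 0

[9; 1, 1, 33]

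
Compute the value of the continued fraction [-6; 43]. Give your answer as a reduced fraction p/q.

Starting at the tail and folding back:
Start with 43.
-6 + 1/(43/1) = -6 + 1/43 = -257/43

-257/43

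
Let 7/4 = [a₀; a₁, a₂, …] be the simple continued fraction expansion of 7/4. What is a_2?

7 ÷ 4 → quotient 1, remainder 3
4 ÷ 3 → quotient 1, remainder 1
3 ÷ 1 → quotient 3, remainder 0

3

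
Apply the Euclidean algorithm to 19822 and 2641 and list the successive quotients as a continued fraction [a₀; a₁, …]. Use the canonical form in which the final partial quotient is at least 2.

[7; 1, 1, 45, 29]

19822 ÷ 2641 → quotient 7, remainder 1335
2641 ÷ 1335 → quotient 1, remainder 1306
1335 ÷ 1306 → quotient 1, remainder 29
1306 ÷ 29 → quotient 45, remainder 1
29 ÷ 1 → quotient 29, remainder 0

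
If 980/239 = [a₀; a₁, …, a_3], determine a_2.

1

Repeatedly divide and take the remainder:
⌊980/239⌋ = 4, remainder 24
⌊239/24⌋ = 9, remainder 23
⌊24/23⌋ = 1, remainder 1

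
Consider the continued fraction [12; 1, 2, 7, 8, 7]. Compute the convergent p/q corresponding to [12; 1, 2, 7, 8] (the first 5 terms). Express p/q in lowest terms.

a_0 = 12: 12/1
a_1 = 1: 13/1
a_2 = 2: 38/3
a_3 = 7: 279/22
a_4 = 8: 2270/179

2270/179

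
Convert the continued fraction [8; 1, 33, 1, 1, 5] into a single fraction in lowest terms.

3409/380

a_0 = 8: 8/1
a_1 = 1: 9/1
a_2 = 33: 305/34
a_3 = 1: 314/35
a_4 = 1: 619/69
a_5 = 5: 3409/380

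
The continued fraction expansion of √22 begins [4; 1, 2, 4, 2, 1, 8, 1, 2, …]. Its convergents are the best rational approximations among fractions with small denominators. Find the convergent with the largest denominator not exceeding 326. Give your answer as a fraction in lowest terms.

197/42

List convergents until the denominator exceeds the bound:
a_0 = 4: 4/1  (≤ bound)
a_1 = 1: 5/1  (≤ bound)
a_2 = 2: 14/3  (≤ bound)
a_3 = 4: 61/13  (≤ bound)
a_4 = 2: 136/29  (≤ bound)
a_5 = 1: 197/42  (≤ bound)
a_6 = 8: 1712/365  (> 326, stop)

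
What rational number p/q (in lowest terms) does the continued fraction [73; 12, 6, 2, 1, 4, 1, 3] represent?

366946/5021

Start with 3.
1 + 1/(3/1) = 1 + 1/3 = 4/3
4 + 1/(4/3) = 4 + 3/4 = 19/4
1 + 1/(19/4) = 1 + 4/19 = 23/19
2 + 1/(23/19) = 2 + 19/23 = 65/23
6 + 1/(65/23) = 6 + 23/65 = 413/65
12 + 1/(413/65) = 12 + 65/413 = 5021/413
73 + 1/(5021/413) = 73 + 413/5021 = 366946/5021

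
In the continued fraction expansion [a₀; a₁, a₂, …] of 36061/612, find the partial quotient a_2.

⌊36061/612⌋ = 58, remainder 565
⌊612/565⌋ = 1, remainder 47
⌊565/47⌋ = 12, remainder 1

12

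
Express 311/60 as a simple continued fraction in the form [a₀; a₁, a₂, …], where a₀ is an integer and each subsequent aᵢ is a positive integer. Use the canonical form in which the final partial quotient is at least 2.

[5; 5, 2, 5]

311 ÷ 60 → quotient 5, remainder 11
60 ÷ 11 → quotient 5, remainder 5
11 ÷ 5 → quotient 2, remainder 1
5 ÷ 1 → quotient 5, remainder 0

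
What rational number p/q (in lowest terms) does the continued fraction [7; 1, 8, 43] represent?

Compute successive convergents:
a_0 = 7: 7/1
a_1 = 1: 8/1
a_2 = 8: 71/9
a_3 = 43: 3061/388

3061/388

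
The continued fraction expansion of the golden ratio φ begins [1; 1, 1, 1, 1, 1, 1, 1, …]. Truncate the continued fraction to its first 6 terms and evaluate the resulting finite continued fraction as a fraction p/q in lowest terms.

13/8

Collapse the nested fraction from the inside out:
Start with 1.
1 + 1/(1/1) = 1 + 1/1 = 2/1
1 + 1/(2/1) = 1 + 1/2 = 3/2
1 + 1/(3/2) = 1 + 2/3 = 5/3
1 + 1/(5/3) = 1 + 3/5 = 8/5
1 + 1/(8/5) = 1 + 5/8 = 13/8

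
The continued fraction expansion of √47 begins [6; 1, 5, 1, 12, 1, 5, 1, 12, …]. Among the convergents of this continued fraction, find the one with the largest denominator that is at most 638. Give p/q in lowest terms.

3942/575

a_0 = 6: 6/1  (≤ bound)
a_1 = 1: 7/1  (≤ bound)
a_2 = 5: 41/6  (≤ bound)
a_3 = 1: 48/7  (≤ bound)
a_4 = 12: 617/90  (≤ bound)
a_5 = 1: 665/97  (≤ bound)
a_6 = 5: 3942/575  (≤ bound)
a_7 = 1: 4607/672  (> 638, stop)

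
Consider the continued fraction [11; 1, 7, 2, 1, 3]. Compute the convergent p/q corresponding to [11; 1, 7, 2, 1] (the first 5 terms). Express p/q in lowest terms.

Compute successive convergents:
a_0 = 11: 11/1
a_1 = 1: 12/1
a_2 = 7: 95/8
a_3 = 2: 202/17
a_4 = 1: 297/25

297/25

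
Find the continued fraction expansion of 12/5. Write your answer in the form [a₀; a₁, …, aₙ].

[2; 2, 2]

12 ÷ 5 → quotient 2, remainder 2
5 ÷ 2 → quotient 2, remainder 1
2 ÷ 1 → quotient 2, remainder 0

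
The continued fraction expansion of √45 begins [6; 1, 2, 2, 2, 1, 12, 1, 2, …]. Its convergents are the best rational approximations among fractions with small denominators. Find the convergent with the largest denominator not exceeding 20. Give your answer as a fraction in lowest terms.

114/17

a_0 = 6: 6/1  (≤ bound)
a_1 = 1: 7/1  (≤ bound)
a_2 = 2: 20/3  (≤ bound)
a_3 = 2: 47/7  (≤ bound)
a_4 = 2: 114/17  (≤ bound)
a_5 = 1: 161/24  (> 20, stop)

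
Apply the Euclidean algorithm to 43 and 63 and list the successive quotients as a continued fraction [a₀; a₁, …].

⌊43/63⌋ = 0, remainder 43
⌊63/43⌋ = 1, remainder 20
⌊43/20⌋ = 2, remainder 3
⌊20/3⌋ = 6, remainder 2
⌊3/2⌋ = 1, remainder 1
⌊2/1⌋ = 2, remainder 0

[0; 1, 2, 6, 1, 2]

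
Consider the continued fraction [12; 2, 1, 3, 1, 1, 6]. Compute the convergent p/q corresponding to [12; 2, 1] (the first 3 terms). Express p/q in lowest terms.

37/3

Collapse the nested fraction from the inside out:
Start with 1.
2 + 1/(1/1) = 2 + 1/1 = 3/1
12 + 1/(3/1) = 12 + 1/3 = 37/3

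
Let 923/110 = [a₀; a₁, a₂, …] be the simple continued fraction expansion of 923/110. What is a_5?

1

Apply division with remainder until the remainder is 0:
⌊923/110⌋ = 8, remainder 43
⌊110/43⌋ = 2, remainder 24
⌊43/24⌋ = 1, remainder 19
⌊24/19⌋ = 1, remainder 5
⌊19/5⌋ = 3, remainder 4
⌊5/4⌋ = 1, remainder 1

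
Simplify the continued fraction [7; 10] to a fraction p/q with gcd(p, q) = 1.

Start with 10.
7 + 1/(10/1) = 7 + 1/10 = 71/10

71/10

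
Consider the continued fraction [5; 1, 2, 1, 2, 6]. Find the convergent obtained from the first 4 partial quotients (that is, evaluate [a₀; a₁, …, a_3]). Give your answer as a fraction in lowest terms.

Start with 1.
2 + 1/(1/1) = 2 + 1/1 = 3/1
1 + 1/(3/1) = 1 + 1/3 = 4/3
5 + 1/(4/3) = 5 + 3/4 = 23/4

23/4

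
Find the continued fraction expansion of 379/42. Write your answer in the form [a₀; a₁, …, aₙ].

[9; 42]

⌊379/42⌋ = 9, remainder 1
⌊42/1⌋ = 42, remainder 0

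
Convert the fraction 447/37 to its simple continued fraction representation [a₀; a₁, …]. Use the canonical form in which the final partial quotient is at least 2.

[12; 12, 3]

Run the Euclidean algorithm, recording each quotient:
⌊447/37⌋ = 12, remainder 3
⌊37/3⌋ = 12, remainder 1
⌊3/1⌋ = 3, remainder 0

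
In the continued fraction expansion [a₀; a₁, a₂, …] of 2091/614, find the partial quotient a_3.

6

2091 = 3·614 + 249, so a_0 = 3
614 = 2·249 + 116, so a_1 = 2
249 = 2·116 + 17, so a_2 = 2
116 = 6·17 + 14, so a_3 = 6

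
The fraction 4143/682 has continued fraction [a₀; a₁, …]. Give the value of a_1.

13

⌊4143/682⌋ = 6, remainder 51
⌊682/51⌋ = 13, remainder 19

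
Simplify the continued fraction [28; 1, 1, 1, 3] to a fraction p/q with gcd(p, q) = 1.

a_0 = 28: 28/1
a_1 = 1: 29/1
a_2 = 1: 57/2
a_3 = 1: 86/3
a_4 = 3: 315/11

315/11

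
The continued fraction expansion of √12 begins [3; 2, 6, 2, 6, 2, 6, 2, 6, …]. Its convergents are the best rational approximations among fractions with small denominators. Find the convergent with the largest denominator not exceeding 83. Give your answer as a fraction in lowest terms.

a_0 = 3: 3/1  (≤ bound)
a_1 = 2: 7/2  (≤ bound)
a_2 = 6: 45/13  (≤ bound)
a_3 = 2: 97/28  (≤ bound)
a_4 = 6: 627/181  (> 83, stop)

97/28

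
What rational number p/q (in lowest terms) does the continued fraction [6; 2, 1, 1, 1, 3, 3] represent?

Start with 3.
3 + 1/(3/1) = 3 + 1/3 = 10/3
1 + 1/(10/3) = 1 + 3/10 = 13/10
1 + 1/(13/10) = 1 + 10/13 = 23/13
1 + 1/(23/13) = 1 + 13/23 = 36/23
2 + 1/(36/23) = 2 + 23/36 = 95/36
6 + 1/(95/36) = 6 + 36/95 = 606/95

606/95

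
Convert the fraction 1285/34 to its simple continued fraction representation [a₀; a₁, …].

[37; 1, 3, 1, 6]

1285 = 37·34 + 27, so a_0 = 37
34 = 1·27 + 7, so a_1 = 1
27 = 3·7 + 6, so a_2 = 3
7 = 1·6 + 1, so a_3 = 1
6 = 6·1 + 0, so a_4 = 6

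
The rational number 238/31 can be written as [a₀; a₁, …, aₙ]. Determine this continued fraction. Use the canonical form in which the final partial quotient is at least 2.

238 ÷ 31 → quotient 7, remainder 21
31 ÷ 21 → quotient 1, remainder 10
21 ÷ 10 → quotient 2, remainder 1
10 ÷ 1 → quotient 10, remainder 0

[7; 1, 2, 10]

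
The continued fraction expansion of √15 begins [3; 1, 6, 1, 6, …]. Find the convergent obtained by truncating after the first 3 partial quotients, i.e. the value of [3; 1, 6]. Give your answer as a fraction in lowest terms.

a_0 = 3: 3/1
a_1 = 1: 4/1
a_2 = 6: 27/7

27/7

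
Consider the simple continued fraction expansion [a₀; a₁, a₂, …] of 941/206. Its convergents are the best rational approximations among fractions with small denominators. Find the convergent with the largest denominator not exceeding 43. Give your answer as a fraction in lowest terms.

a_0 = 4: 4/1  (≤ bound)
a_1 = 1: 5/1  (≤ bound)
a_2 = 1: 9/2  (≤ bound)
a_3 = 3: 32/7  (≤ bound)
a_4 = 5: 169/37  (≤ bound)
a_5 = 1: 201/44  (> 43, stop)

169/37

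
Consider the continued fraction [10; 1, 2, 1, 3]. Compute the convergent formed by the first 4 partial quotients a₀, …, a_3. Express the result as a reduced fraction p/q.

Work from the innermost term outward:
Start with 1.
2 + 1/(1/1) = 2 + 1/1 = 3/1
1 + 1/(3/1) = 1 + 1/3 = 4/3
10 + 1/(4/3) = 10 + 3/4 = 43/4

43/4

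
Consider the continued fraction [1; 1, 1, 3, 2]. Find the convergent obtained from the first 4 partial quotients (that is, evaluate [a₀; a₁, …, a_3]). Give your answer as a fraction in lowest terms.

Use the convergent recurrence hₖ = aₖ·hₖ₋₁ + hₖ₋₂ (and likewise for the denominators kₖ):
a_0 = 1: 1/1
a_1 = 1: 2/1
a_2 = 1: 3/2
a_3 = 3: 11/7

11/7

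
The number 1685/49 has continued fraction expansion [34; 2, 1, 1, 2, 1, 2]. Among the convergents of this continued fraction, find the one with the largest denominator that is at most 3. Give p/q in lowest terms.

List convergents until the denominator exceeds the bound:
a_0 = 34: 34/1  (≤ bound)
a_1 = 2: 69/2  (≤ bound)
a_2 = 1: 103/3  (≤ bound)
a_3 = 1: 172/5  (> 3, stop)

103/3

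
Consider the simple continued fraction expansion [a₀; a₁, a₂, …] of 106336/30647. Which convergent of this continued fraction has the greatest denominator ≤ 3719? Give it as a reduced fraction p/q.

a_0 = 3: 3/1  (≤ bound)
a_1 = 2: 7/2  (≤ bound)
a_2 = 7: 52/15  (≤ bound)
a_3 = 1: 59/17  (≤ bound)
a_4 = 3: 229/66  (≤ bound)
a_5 = 35: 8074/2327  (≤ bound)
a_6 = 2: 16377/4720  (> 3719, stop)

8074/2327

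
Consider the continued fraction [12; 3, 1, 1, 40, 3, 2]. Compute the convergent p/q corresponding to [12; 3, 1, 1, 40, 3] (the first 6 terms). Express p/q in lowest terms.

Start with 3.
40 + 1/(3/1) = 40 + 1/3 = 121/3
1 + 1/(121/3) = 1 + 3/121 = 124/121
1 + 1/(124/121) = 1 + 121/124 = 245/124
3 + 1/(245/124) = 3 + 124/245 = 859/245
12 + 1/(859/245) = 12 + 245/859 = 10553/859

10553/859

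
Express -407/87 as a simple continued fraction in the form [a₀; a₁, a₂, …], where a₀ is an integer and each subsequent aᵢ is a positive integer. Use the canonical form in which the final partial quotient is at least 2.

[-5; 3, 9, 3]

Run the Euclidean algorithm, recording each quotient:
⌊-407/87⌋ = -5, remainder 28
⌊87/28⌋ = 3, remainder 3
⌊28/3⌋ = 9, remainder 1
⌊3/1⌋ = 3, remainder 0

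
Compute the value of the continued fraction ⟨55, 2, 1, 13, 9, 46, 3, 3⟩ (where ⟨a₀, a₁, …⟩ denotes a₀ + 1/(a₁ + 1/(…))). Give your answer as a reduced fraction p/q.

9554471/172646

Starting at the tail and folding back:
Start with 3.
3 + 1/(3/1) = 3 + 1/3 = 10/3
46 + 1/(10/3) = 46 + 3/10 = 463/10
9 + 1/(463/10) = 9 + 10/463 = 4177/463
13 + 1/(4177/463) = 13 + 463/4177 = 54764/4177
1 + 1/(54764/4177) = 1 + 4177/54764 = 58941/54764
2 + 1/(58941/54764) = 2 + 54764/58941 = 172646/58941
55 + 1/(172646/58941) = 55 + 58941/172646 = 9554471/172646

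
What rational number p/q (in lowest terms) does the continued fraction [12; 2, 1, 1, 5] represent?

a_0 = 12: 12/1
a_1 = 2: 25/2
a_2 = 1: 37/3
a_3 = 1: 62/5
a_4 = 5: 347/28

347/28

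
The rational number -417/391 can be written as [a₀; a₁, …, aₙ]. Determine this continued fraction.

-417 ÷ 391 → quotient -2, remainder 365
391 ÷ 365 → quotient 1, remainder 26
365 ÷ 26 → quotient 14, remainder 1
26 ÷ 1 → quotient 26, remainder 0

[-2; 1, 14, 26]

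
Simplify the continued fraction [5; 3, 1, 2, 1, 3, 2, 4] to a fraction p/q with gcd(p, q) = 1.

2971/564

Build up convergents one term at a time:
a_0 = 5: 5/1
a_1 = 3: 16/3
a_2 = 1: 21/4
a_3 = 2: 58/11
a_4 = 1: 79/15
a_5 = 3: 295/56
a_6 = 2: 669/127
a_7 = 4: 2971/564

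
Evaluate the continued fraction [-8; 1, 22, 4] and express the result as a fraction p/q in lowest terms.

Starting at the tail and folding back:
Start with 4.
22 + 1/(4/1) = 22 + 1/4 = 89/4
1 + 1/(89/4) = 1 + 4/89 = 93/89
-8 + 1/(93/89) = -8 + 89/93 = -655/93

-655/93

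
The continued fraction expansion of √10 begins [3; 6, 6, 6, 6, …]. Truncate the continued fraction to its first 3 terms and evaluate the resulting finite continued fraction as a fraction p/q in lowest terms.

117/37

Collapse the nested fraction from the inside out:
Start with 6.
6 + 1/(6/1) = 6 + 1/6 = 37/6
3 + 1/(37/6) = 3 + 6/37 = 117/37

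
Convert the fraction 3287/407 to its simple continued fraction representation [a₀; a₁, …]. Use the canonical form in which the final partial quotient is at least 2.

⌊3287/407⌋ = 8, remainder 31
⌊407/31⌋ = 13, remainder 4
⌊31/4⌋ = 7, remainder 3
⌊4/3⌋ = 1, remainder 1
⌊3/1⌋ = 3, remainder 0

[8; 13, 7, 1, 3]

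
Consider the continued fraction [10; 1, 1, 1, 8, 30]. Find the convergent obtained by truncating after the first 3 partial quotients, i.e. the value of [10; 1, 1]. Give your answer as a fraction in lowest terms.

21/2

Build up convergents one term at a time:
a_0 = 10: 10/1
a_1 = 1: 11/1
a_2 = 1: 21/2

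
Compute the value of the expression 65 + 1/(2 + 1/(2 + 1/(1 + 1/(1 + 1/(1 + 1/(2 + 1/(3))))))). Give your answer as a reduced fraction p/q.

a_0 = 65: 65/1
a_1 = 2: 131/2
a_2 = 2: 327/5
a_3 = 1: 458/7
a_4 = 1: 785/12
a_5 = 1: 1243/19
a_6 = 2: 3271/50
a_7 = 3: 11056/169

11056/169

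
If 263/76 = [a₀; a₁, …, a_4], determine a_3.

1

263 ÷ 76 → quotient 3, remainder 35
76 ÷ 35 → quotient 2, remainder 6
35 ÷ 6 → quotient 5, remainder 5
6 ÷ 5 → quotient 1, remainder 1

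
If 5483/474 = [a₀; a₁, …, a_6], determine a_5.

Run the Euclidean algorithm, recording each quotient:
⌊5483/474⌋ = 11, remainder 269
⌊474/269⌋ = 1, remainder 205
⌊269/205⌋ = 1, remainder 64
⌊205/64⌋ = 3, remainder 13
⌊64/13⌋ = 4, remainder 12
⌊13/12⌋ = 1, remainder 1

1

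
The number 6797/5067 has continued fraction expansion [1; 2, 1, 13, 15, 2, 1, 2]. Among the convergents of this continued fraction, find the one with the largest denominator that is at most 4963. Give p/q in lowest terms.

a_0 = 1: 1/1  (≤ bound)
a_1 = 2: 3/2  (≤ bound)
a_2 = 1: 4/3  (≤ bound)
a_3 = 13: 55/41  (≤ bound)
a_4 = 15: 829/618  (≤ bound)
a_5 = 2: 1713/1277  (≤ bound)
a_6 = 1: 2542/1895  (≤ bound)
a_7 = 2: 6797/5067  (> 4963, stop)

2542/1895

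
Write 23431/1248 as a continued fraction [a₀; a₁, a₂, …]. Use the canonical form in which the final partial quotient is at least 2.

⌊23431/1248⌋ = 18, remainder 967
⌊1248/967⌋ = 1, remainder 281
⌊967/281⌋ = 3, remainder 124
⌊281/124⌋ = 2, remainder 33
⌊124/33⌋ = 3, remainder 25
⌊33/25⌋ = 1, remainder 8
⌊25/8⌋ = 3, remainder 1
⌊8/1⌋ = 8, remainder 0

[18; 1, 3, 2, 3, 1, 3, 8]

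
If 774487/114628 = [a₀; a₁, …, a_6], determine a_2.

3

⌊774487/114628⌋ = 6, remainder 86719
⌊114628/86719⌋ = 1, remainder 27909
⌊86719/27909⌋ = 3, remainder 2992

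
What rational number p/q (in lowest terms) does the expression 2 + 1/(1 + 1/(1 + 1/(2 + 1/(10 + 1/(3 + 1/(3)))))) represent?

1389/535

a_0 = 2: 2/1
a_1 = 1: 3/1
a_2 = 1: 5/2
a_3 = 2: 13/5
a_4 = 10: 135/52
a_5 = 3: 418/161
a_6 = 3: 1389/535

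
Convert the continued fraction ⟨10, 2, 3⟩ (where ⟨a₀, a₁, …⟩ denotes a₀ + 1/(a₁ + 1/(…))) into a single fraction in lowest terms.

73/7

a_0 = 10: 10/1
a_1 = 2: 21/2
a_2 = 3: 73/7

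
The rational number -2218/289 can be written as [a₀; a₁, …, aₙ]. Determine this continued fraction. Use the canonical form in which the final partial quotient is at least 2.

[-8; 3, 13, 2, 3]

-2218 ÷ 289 → quotient -8, remainder 94
289 ÷ 94 → quotient 3, remainder 7
94 ÷ 7 → quotient 13, remainder 3
7 ÷ 3 → quotient 2, remainder 1
3 ÷ 1 → quotient 3, remainder 0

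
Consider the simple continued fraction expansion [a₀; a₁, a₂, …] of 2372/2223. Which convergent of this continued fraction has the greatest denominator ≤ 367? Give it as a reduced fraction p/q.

191/179

a_0 = 1: 1/1  (≤ bound)
a_1 = 14: 15/14  (≤ bound)
a_2 = 1: 16/15  (≤ bound)
a_3 = 11: 191/179  (≤ bound)
a_4 = 2: 398/373  (> 367, stop)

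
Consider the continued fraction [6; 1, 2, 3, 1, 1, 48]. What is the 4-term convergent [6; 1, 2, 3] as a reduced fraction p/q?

a_0 = 6: 6/1
a_1 = 1: 7/1
a_2 = 2: 20/3
a_3 = 3: 67/10

67/10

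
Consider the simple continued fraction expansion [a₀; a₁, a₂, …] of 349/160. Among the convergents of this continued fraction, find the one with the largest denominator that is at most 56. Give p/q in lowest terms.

24/11

List convergents until the denominator exceeds the bound:
a_0 = 2: 2/1  (≤ bound)
a_1 = 5: 11/5  (≤ bound)
a_2 = 1: 13/6  (≤ bound)
a_3 = 1: 24/11  (≤ bound)
a_4 = 14: 349/160  (> 56, stop)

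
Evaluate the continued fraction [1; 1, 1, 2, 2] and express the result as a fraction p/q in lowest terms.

19/12

Collapse the nested fraction from the inside out:
Start with 2.
2 + 1/(2/1) = 2 + 1/2 = 5/2
1 + 1/(5/2) = 1 + 2/5 = 7/5
1 + 1/(7/5) = 1 + 5/7 = 12/7
1 + 1/(12/7) = 1 + 7/12 = 19/12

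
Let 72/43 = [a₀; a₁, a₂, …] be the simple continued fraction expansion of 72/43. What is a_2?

2

⌊72/43⌋ = 1, remainder 29
⌊43/29⌋ = 1, remainder 14
⌊29/14⌋ = 2, remainder 1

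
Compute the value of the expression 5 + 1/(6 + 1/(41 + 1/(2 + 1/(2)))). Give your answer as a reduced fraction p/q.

a_0 = 5: 5/1
a_1 = 6: 31/6
a_2 = 41: 1276/247
a_3 = 2: 2583/500
a_4 = 2: 6442/1247

6442/1247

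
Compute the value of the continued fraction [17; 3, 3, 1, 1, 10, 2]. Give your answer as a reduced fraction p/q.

Start with 2.
10 + 1/(2/1) = 10 + 1/2 = 21/2
1 + 1/(21/2) = 1 + 2/21 = 23/21
1 + 1/(23/21) = 1 + 21/23 = 44/23
3 + 1/(44/23) = 3 + 23/44 = 155/44
3 + 1/(155/44) = 3 + 44/155 = 509/155
17 + 1/(509/155) = 17 + 155/509 = 8808/509

8808/509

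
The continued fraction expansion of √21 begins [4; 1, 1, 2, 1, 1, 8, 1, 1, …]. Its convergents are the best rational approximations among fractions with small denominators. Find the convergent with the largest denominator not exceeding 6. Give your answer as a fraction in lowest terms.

23/5

a_0 = 4: 4/1  (≤ bound)
a_1 = 1: 5/1  (≤ bound)
a_2 = 1: 9/2  (≤ bound)
a_3 = 2: 23/5  (≤ bound)
a_4 = 1: 32/7  (> 6, stop)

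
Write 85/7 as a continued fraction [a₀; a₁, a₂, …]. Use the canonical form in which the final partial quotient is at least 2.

⌊85/7⌋ = 12, remainder 1
⌊7/1⌋ = 7, remainder 0

[12; 7]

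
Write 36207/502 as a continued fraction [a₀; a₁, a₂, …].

[72; 7, 1, 30, 2]

36207 ÷ 502 → quotient 72, remainder 63
502 ÷ 63 → quotient 7, remainder 61
63 ÷ 61 → quotient 1, remainder 2
61 ÷ 2 → quotient 30, remainder 1
2 ÷ 1 → quotient 2, remainder 0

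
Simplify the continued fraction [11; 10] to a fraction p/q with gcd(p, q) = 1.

a_0 = 11: 11/1
a_1 = 10: 111/10

111/10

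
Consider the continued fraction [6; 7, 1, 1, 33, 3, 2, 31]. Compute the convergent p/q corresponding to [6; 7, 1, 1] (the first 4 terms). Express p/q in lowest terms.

Start with 1.
1 + 1/(1/1) = 1 + 1/1 = 2/1
7 + 1/(2/1) = 7 + 1/2 = 15/2
6 + 1/(15/2) = 6 + 2/15 = 92/15

92/15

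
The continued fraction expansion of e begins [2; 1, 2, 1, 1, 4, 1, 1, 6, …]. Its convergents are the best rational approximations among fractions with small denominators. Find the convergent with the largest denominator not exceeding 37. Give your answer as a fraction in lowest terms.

a_0 = 2: 2/1  (≤ bound)
a_1 = 1: 3/1  (≤ bound)
a_2 = 2: 8/3  (≤ bound)
a_3 = 1: 11/4  (≤ bound)
a_4 = 1: 19/7  (≤ bound)
a_5 = 4: 87/32  (≤ bound)
a_6 = 1: 106/39  (> 37, stop)

87/32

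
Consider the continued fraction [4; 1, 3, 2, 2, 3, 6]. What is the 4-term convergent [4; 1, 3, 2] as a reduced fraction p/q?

43/9

Compute successive convergents:
a_0 = 4: 4/1
a_1 = 1: 5/1
a_2 = 3: 19/4
a_3 = 2: 43/9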